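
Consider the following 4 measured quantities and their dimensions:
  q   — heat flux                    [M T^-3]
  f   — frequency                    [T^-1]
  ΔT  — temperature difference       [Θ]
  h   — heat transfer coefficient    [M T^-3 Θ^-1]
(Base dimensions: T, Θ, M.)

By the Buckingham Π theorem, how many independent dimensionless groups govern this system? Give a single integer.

Exponent matrix [T,Θ,M] × [q,f,ΔT,h]:
  T: [-3 -1  0 -3]
  Θ: [ 0  0  1 -1]
  M: [ 1  0  0  1]
Row reduction gives pivot columns q,f,ΔT; rank = 3
Π count = n − r = 4 − 3 = 1

1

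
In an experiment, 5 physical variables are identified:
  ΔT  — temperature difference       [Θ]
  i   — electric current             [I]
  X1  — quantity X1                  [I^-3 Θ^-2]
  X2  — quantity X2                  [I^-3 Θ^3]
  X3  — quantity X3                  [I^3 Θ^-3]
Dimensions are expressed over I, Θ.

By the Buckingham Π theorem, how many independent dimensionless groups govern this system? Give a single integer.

Write exponents as rows I,Θ / cols ΔT,i,X1,X2,X3:
  I: [ 0  1 -3 -3  3]
  Θ: [ 1  0 -2  3 -3]
Echelon form has 2 nonzero rows (pivots: ΔT,i)
5 vars − rank 2 = 3 Π groups

3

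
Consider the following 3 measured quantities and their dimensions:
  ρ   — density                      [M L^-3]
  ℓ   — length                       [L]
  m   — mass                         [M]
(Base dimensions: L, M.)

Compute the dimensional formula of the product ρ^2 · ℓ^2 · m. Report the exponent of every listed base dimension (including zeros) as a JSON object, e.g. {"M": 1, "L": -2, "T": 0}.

{"L": -4, "M": 3}

Dimensional matrix (L×M by ρ×ℓ×m):
  L: [-3  1  0]
  M: [ 1  0  1]
  [L]: (2)·-3+(2)·1+(1)·0 = -4
  [M]: (2)·1+(2)·0+(1)·1 = 3
⇒ L^-4 M^3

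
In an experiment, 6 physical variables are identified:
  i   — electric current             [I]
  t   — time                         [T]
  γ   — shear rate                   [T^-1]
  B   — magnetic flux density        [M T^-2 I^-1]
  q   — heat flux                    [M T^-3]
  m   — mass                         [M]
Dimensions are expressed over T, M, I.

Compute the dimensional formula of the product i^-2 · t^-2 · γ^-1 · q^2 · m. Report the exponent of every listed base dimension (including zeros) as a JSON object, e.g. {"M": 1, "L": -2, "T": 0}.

{"T": -7, "M": 3, "I": -2}

Dimensional matrix (T×M×I by i×t×γ×B×q×m):
  T: [ 0  1 -1 -2 -3  0]
  M: [ 0  0  0  1  1  1]
  I: [ 1  0  0 -1  0  0]
  [T]: (-2)·0+(-2)·1+(-1)·-1+(2)·-3+(1)·0 = -7
  [M]: (-2)·0+(-2)·0+(-1)·0+(2)·1+(1)·1 = 3
  [I]: (-2)·1+(-2)·0+(-1)·0+(2)·0+(1)·0 = -2
⇒ T^-7 M^3 I^-2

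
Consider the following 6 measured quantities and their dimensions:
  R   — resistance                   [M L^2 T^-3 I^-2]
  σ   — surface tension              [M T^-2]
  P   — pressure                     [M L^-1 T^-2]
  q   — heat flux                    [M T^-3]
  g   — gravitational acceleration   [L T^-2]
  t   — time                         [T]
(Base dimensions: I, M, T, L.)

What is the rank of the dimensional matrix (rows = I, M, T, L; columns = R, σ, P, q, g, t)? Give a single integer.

Exponent matrix [I,M,T,L] × [R,σ,P,q,g,t]:
  I: [-2  0  0  0  0  0]
  M: [ 1  1  1  1  0  0]
  T: [-3 -2 -2 -3 -2  1]
  L: [ 2  0 -1  0  1  0]
Echelon form has 4 nonzero rows (pivots: R,σ,P,q)

4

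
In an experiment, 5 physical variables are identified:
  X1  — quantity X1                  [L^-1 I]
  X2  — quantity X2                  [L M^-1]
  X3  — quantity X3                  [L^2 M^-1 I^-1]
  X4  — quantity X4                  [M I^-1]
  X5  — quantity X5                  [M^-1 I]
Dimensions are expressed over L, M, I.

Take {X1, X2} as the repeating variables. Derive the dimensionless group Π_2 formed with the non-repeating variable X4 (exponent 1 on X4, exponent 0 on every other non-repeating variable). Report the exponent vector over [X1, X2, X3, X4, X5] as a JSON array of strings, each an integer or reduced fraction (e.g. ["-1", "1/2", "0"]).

["1", "1", "0", "1", "0"]

Write exponents as rows L,M,I / cols X1,X2,X3,X4,X5:
  L: [-1  1  2  0  0]
  M: [ 0 -1 -1  1 -1]
  I: [ 1  0 -1 -1  1]
RREF → pivots at {X1,X2} ⇒ r = 2
Repeat: X1,X2; free: X3,X4,X5
RREF:
  r0: [   1    0   -1   -1    1]
  r1: [   0    1    1   -1    1]
  r2: [   0    0    0    0    0]
Fix exponent of X4 at 1, X3 at 0, X5 at 0; solve each RREF row for its pivot's exponent:
  r0: exp(X1) + (-1)·1 = 0 ⇒ exp(X1) = 1
  r1: exp(X2) + (-1)·1 = 0 ⇒ exp(X2) = 1
Π_2 = X1 · X2 · X4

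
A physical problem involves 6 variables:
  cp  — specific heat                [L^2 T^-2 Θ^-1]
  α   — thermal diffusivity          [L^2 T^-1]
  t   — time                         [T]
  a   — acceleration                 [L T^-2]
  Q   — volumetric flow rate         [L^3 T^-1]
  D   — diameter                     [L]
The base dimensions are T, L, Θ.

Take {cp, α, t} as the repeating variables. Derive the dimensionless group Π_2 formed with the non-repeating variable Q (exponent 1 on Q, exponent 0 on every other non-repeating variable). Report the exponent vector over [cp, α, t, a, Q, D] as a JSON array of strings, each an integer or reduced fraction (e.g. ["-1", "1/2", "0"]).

Exponent matrix [T,L,Θ] × [cp,α,t,a,Q,D]:
  T: [-2 -1  1 -2 -1  0]
  L: [ 2  2  0  1  3  1]
  Θ: [-1  0  0  0  0  0]
RREF → pivots at {cp,α,t} ⇒ r = 3
Repeat: cp,α,t; free: a,Q,D
RREF:
  r0: [   1    0    0    0    0    0]
  r1: [   0    1    0  1/2  3/2  1/2]
  r2: [   0    0    1 -3/2  1/2  1/2]
Fix exponent of Q at 1, a at 0, D at 0; solve each RREF row for its pivot's exponent:
  r0: exp(cp) + (0)·1 = 0 ⇒ exp(cp) = 0
  r1: exp(α) + (3/2)·1 = 0 ⇒ exp(α) = -3/2
  r2: exp(t) + (1/2)·1 = 0 ⇒ exp(t) = -1/2
Π_2 = α^(-3/2) · t^(-1/2) · Q

["0", "-3/2", "-1/2", "0", "1", "0"]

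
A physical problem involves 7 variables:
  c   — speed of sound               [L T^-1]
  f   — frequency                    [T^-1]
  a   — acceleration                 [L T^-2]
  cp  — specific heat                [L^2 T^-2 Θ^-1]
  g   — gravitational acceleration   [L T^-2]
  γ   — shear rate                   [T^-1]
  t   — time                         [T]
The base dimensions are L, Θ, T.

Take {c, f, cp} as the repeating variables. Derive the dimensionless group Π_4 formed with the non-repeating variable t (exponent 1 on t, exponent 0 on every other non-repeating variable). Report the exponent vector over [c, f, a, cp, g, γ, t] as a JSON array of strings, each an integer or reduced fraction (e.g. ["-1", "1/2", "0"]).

["0", "1", "0", "0", "0", "0", "1"]

Dimensional matrix (L×Θ×T by c×f×a×cp×g×γ×t):
  L: [ 1  0  1  2  1  0  0]
  Θ: [ 0  0  0 -1  0  0  0]
  T: [-1 -1 -2 -2 -2 -1  1]
Echelon form has 3 nonzero rows (pivots: c,f,cp)
Pivot set = {c,f,cp}, free = {a,g,γ,t}
RREF:
  r0: [   1    0    1    0    1    0    0]
  r1: [   0    1    1    0    1    1   -1]
  r2: [   0    0    0    1    0    0    0]
Fix exponent of t at 1, a at 0, g at 0, γ at 0; solve each RREF row for its pivot's exponent:
  r0: exp(c) + (0)·1 = 0 ⇒ exp(c) = 0
  r1: exp(f) + (-1)·1 = 0 ⇒ exp(f) = 1
  r2: exp(cp) + (0)·1 = 0 ⇒ exp(cp) = 0
Π_4 = f · t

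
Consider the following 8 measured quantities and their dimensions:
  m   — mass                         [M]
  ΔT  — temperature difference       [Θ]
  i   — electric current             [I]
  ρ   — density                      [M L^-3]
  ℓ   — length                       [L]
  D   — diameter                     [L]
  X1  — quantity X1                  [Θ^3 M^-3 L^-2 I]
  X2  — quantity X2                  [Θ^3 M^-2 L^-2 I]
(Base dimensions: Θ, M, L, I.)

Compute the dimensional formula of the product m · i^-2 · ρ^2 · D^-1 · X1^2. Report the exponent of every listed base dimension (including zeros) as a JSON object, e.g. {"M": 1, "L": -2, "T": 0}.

Dimensional matrix (Θ×M×L×I by m×ΔT×i×ρ×ℓ×D×X1×X2):
  Θ: [ 0  1  0  0  0  0  3  3]
  M: [ 1  0  0  1  0  0 -3 -2]
  L: [ 0  0  0 -3  1  1 -2 -2]
  I: [ 0  0  1  0  0  0  1  1]
  [Θ]: (1)·0+(-2)·0+(2)·0+(-1)·0+(2)·3 = 6
  [M]: (1)·1+(-2)·0+(2)·1+(-1)·0+(2)·-3 = -3
  [L]: (1)·0+(-2)·0+(2)·-3+(-1)·1+(2)·-2 = -11
  [I]: (1)·0+(-2)·1+(2)·0+(-1)·0+(2)·1 = 0
⇒ Θ^6 M^-3 L^-11

{"Θ": 6, "M": -3, "L": -11, "I": 0}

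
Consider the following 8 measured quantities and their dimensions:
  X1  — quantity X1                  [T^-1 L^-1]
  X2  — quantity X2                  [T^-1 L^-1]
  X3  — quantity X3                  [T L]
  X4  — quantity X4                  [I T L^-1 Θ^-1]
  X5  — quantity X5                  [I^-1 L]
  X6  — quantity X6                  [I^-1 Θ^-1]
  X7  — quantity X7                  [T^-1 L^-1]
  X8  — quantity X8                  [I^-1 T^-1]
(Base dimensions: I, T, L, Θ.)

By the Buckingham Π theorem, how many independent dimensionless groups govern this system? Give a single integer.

5

Exponent matrix [I,T,L,Θ] × [X1,X2,X3,X4,X5,X6,X7,X8]:
  I: [ 0  0  0  1 -1 -1  0 -1]
  T: [-1 -1  1  1  0  0 -1 -1]
  L: [-1 -1  1 -1  1  0 -1  0]
  Θ: [ 0  0  0 -1  0 -1  0  0]
RREF → pivots at {X1,X4,X5} ⇒ r = 3
n=8, r=3 ⇒ 5 dimensionless groups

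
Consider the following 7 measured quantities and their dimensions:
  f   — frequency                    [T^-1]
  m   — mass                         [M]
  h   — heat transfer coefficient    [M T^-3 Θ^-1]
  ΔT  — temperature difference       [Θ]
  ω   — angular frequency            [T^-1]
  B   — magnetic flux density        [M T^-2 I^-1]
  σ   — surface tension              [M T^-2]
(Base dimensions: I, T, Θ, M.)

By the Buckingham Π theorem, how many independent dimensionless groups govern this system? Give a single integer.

Write exponents as rows I,T,Θ,M / cols f,m,h,ΔT,ω,B,σ:
  I: [ 0  0  0  0  0 -1  0]
  T: [-1  0 -3  0 -1 -2 -2]
  Θ: [ 0  0 -1  1  0  0  0]
  M: [ 0  1  1  0  0  1  1]
Row reduction gives pivot columns f,m,h,B; rank = 4
7 vars − rank 4 = 3 Π groups

3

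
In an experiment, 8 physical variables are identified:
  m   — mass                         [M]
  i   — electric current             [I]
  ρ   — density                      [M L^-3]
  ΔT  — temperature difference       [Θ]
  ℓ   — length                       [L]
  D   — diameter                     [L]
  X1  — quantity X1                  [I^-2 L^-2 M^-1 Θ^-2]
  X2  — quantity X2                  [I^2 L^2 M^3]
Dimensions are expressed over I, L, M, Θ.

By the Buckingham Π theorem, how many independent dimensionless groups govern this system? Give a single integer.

4

Exponent matrix [I,L,M,Θ] × [m,i,ρ,ΔT,ℓ,D,X1,X2]:
  I: [ 0  1  0  0  0  0 -2  2]
  L: [ 0  0 -3  0  1  1 -2  2]
  M: [ 1  0  1  0  0  0 -1  3]
  Θ: [ 0  0  0  1  0  0 -2  0]
Echelon form has 4 nonzero rows (pivots: m,i,ρ,ΔT)
n=8, r=4 ⇒ 4 dimensionless groups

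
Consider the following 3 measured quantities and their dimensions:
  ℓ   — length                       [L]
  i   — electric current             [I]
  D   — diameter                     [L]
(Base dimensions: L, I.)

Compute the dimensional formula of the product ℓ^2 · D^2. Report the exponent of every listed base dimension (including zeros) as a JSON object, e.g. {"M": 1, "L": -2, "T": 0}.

Write exponents as rows L,I / cols ℓ,i,D:
  L: [ 1  0  1]
  I: [ 0  1  0]
  [L]: (2)·1+(2)·1 = 4
  [I]: (2)·0+(2)·0 = 0
⇒ L^4

{"L": 4, "I": 0}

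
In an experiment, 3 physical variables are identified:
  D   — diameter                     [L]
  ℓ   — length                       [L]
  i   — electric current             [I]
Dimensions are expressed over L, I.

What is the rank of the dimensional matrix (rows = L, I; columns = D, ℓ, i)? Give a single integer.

Write exponents as rows L,I / cols D,ℓ,i:
  L: [ 1  1  0]
  I: [ 0  0  1]
Echelon form has 2 nonzero rows (pivots: D,i)

2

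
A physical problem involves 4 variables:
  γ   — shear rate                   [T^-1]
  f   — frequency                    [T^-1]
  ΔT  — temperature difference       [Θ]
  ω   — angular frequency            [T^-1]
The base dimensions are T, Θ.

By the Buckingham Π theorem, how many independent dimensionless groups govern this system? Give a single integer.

Write exponents as rows T,Θ / cols γ,f,ΔT,ω:
  T: [-1 -1  0 -1]
  Θ: [ 0  0  1  0]
Echelon form has 2 nonzero rows (pivots: γ,ΔT)
n=4, r=2 ⇒ 2 dimensionless groups

2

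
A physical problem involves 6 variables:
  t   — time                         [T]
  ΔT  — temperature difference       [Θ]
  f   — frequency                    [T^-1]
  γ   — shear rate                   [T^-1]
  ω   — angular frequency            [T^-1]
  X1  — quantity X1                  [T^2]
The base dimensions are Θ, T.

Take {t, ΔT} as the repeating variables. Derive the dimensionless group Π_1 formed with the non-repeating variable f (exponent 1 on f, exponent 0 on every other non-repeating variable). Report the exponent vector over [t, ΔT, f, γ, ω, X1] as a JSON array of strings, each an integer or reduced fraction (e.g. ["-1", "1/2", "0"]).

["1", "0", "1", "0", "0", "0"]

Write exponents as rows Θ,T / cols t,ΔT,f,γ,ω,X1:
  Θ: [ 0  1  0  0  0  0]
  T: [ 1  0 -1 -1 -1  2]
Echelon form has 2 nonzero rows (pivots: t,ΔT)
Repeat: t,ΔT; free: f,γ,ω,X1
RREF:
  r0: [   1    0   -1   -1   -1    2]
  r1: [   0    1    0    0    0    0]
Fix exponent of f at 1, γ at 0, ω at 0, X1 at 0; solve each RREF row for its pivot's exponent:
  r0: exp(t) + (-1)·1 = 0 ⇒ exp(t) = 1
  r1: exp(ΔT) + (0)·1 = 0 ⇒ exp(ΔT) = 0
Π_1 = t · f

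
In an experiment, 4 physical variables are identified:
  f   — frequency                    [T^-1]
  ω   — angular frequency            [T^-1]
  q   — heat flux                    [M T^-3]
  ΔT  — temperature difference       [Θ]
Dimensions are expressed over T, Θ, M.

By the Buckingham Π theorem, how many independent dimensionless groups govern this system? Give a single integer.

1

Write exponents as rows T,Θ,M / cols f,ω,q,ΔT:
  T: [-1 -1 -3  0]
  Θ: [ 0  0  0  1]
  M: [ 0  0  1  0]
Row reduction gives pivot columns f,q,ΔT; rank = 3
4 vars − rank 3 = 1 Π group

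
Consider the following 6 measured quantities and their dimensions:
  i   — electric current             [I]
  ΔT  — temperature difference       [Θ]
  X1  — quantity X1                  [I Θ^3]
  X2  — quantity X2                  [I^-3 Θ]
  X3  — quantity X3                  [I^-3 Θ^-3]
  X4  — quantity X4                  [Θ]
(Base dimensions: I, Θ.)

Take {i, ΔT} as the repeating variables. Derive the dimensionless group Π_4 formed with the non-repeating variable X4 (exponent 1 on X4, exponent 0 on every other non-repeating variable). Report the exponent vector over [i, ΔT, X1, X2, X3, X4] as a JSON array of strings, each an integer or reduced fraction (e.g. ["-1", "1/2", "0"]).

Dimensional matrix (I×Θ by i×ΔT×X1×X2×X3×X4):
  I: [ 1  0  1 -3 -3  0]
  Θ: [ 0  1  3  1 -3  1]
RREF → pivots at {i,ΔT} ⇒ r = 2
Pivot set = {i,ΔT}, free = {X1,X2,X3,X4}
RREF:
  r0: [   1    0    1   -3   -3    0]
  r1: [   0    1    3    1   -3    1]
Fix exponent of X4 at 1, X1 at 0, X2 at 0, X3 at 0; solve each RREF row for its pivot's exponent:
  r0: exp(i) + (0)·1 = 0 ⇒ exp(i) = 0
  r1: exp(ΔT) + (1)·1 = 0 ⇒ exp(ΔT) = -1
Π_4 = ΔT^-1 · X4

["0", "-1", "0", "0", "0", "1"]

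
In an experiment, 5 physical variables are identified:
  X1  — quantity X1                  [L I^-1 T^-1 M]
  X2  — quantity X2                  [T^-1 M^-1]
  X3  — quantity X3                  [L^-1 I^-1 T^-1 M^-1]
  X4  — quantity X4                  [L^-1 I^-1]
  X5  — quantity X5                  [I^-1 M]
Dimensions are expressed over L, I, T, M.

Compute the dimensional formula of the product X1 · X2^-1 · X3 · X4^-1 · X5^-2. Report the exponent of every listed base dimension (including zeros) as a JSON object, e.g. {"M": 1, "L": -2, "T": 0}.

Exponent matrix [L,I,T,M] × [X1,X2,X3,X4,X5]:
  L: [ 1  0 -1 -1  0]
  I: [-1  0 -1 -1 -1]
  T: [-1 -1 -1  0  0]
  M: [ 1 -1 -1  0  1]
  [L]: (1)·1+(-1)·0+(1)·-1+(-1)·-1+(-2)·0 = 1
  [I]: (1)·-1+(-1)·0+(1)·-1+(-1)·-1+(-2)·-1 = 1
  [T]: (1)·-1+(-1)·-1+(1)·-1+(-1)·0+(-2)·0 = -1
  [M]: (1)·1+(-1)·-1+(1)·-1+(-1)·0+(-2)·1 = -1
⇒ L I T^-1 M^-1

{"L": 1, "I": 1, "T": -1, "M": -1}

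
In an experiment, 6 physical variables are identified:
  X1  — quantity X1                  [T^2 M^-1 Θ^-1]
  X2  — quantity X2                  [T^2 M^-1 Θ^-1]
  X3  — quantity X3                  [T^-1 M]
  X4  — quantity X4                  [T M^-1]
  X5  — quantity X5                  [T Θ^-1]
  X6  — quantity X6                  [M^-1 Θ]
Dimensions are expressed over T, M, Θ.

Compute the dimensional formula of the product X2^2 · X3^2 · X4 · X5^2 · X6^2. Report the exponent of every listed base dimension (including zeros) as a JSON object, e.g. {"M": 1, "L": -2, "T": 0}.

Dimensional matrix (T×M×Θ by X1×X2×X3×X4×X5×X6):
  T: [ 2  2 -1  1  1  0]
  M: [-1 -1  1 -1  0 -1]
  Θ: [-1 -1  0  0 -1  1]
  [T]: (2)·2+(2)·-1+(1)·1+(2)·1+(2)·0 = 5
  [M]: (2)·-1+(2)·1+(1)·-1+(2)·0+(2)·-1 = -3
  [Θ]: (2)·-1+(2)·0+(1)·0+(2)·-1+(2)·1 = -2
⇒ T^5 M^-3 Θ^-2

{"T": 5, "M": -3, "Θ": -2}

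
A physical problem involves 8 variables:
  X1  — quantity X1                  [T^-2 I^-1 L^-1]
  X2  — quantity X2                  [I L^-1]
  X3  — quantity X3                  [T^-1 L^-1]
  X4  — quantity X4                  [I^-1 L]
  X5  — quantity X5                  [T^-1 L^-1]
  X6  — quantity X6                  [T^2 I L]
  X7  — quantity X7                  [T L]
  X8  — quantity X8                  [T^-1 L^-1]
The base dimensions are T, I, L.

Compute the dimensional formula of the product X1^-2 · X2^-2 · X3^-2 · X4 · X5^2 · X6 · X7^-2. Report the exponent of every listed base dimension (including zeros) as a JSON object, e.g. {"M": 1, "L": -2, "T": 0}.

{"T": 4, "I": 0, "L": 4}

Dimensional matrix (T×I×L by X1×X2×X3×X4×X5×X6×X7×X8):
  T: [-2  0 -1  0 -1  2  1 -1]
  I: [-1  1  0 -1  0  1  0  0]
  L: [-1 -1 -1  1 -1  1  1 -1]
  [T]: (-2)·-2+(-2)·0+(-2)·-1+(1)·0+(2)·-1+(1)·2+(-2)·1 = 4
  [I]: (-2)·-1+(-2)·1+(-2)·0+(1)·-1+(2)·0+(1)·1+(-2)·0 = 0
  [L]: (-2)·-1+(-2)·-1+(-2)·-1+(1)·1+(2)·-1+(1)·1+(-2)·1 = 4
⇒ T^4 L^4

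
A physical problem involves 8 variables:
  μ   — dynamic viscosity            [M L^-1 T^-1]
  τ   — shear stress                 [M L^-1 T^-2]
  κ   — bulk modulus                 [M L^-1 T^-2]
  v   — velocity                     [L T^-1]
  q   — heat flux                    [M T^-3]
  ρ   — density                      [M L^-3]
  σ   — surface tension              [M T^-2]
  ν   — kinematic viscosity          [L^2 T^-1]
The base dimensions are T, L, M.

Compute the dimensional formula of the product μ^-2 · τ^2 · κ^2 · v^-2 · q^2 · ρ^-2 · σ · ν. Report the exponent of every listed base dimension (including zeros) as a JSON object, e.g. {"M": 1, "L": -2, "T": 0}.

{"T": -13, "L": 4, "M": 3}

Write exponents as rows T,L,M / cols μ,τ,κ,v,q,ρ,σ,ν:
  T: [-1 -2 -2 -1 -3  0 -2 -1]
  L: [-1 -1 -1  1  0 -3  0  2]
  M: [ 1  1  1  0  1  1  1  0]
  [T]: (-2)·-1+(2)·-2+(2)·-2+(-2)·-1+(2)·-3+(-2)·0+(1)·-2+(1)·-1 = -13
  [L]: (-2)·-1+(2)·-1+(2)·-1+(-2)·1+(2)·0+(-2)·-3+(1)·0+(1)·2 = 4
  [M]: (-2)·1+(2)·1+(2)·1+(-2)·0+(2)·1+(-2)·1+(1)·1+(1)·0 = 3
⇒ T^-13 L^4 M^3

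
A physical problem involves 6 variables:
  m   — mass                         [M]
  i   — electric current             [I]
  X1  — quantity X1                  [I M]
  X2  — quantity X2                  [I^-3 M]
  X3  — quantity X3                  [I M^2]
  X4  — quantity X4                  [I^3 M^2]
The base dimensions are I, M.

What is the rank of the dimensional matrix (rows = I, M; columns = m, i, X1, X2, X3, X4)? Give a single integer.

Dimensional matrix (I×M by m×i×X1×X2×X3×X4):
  I: [ 0  1  1 -3  1  3]
  M: [ 1  0  1  1  2  2]
Echelon form has 2 nonzero rows (pivots: m,i)

2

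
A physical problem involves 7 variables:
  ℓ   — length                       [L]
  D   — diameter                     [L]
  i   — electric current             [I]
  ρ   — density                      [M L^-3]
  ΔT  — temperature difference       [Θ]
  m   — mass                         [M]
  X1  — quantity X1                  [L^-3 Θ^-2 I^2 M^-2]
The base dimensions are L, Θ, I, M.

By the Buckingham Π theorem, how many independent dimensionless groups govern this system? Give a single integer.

Exponent matrix [L,Θ,I,M] × [ℓ,D,i,ρ,ΔT,m,X1]:
  L: [ 1  1  0 -3  0  0 -3]
  Θ: [ 0  0  0  0  1  0 -2]
  I: [ 0  0  1  0  0  0  2]
  M: [ 0  0  0  1  0  1 -2]
Row reduction gives pivot columns ℓ,i,ρ,ΔT; rank = 4
n=7, r=4 ⇒ 3 dimensionless groups

3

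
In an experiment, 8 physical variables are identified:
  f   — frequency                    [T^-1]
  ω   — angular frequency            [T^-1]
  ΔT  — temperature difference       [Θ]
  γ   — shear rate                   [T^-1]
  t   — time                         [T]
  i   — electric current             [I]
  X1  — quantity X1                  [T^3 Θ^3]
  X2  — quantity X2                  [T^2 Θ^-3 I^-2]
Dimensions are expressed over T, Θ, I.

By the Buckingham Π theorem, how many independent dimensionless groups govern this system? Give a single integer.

5

Write exponents as rows T,Θ,I / cols f,ω,ΔT,γ,t,i,X1,X2:
  T: [-1 -1  0 -1  1  0  3  2]
  Θ: [ 0  0  1  0  0  0  3 -3]
  I: [ 0  0  0  0  0  1  0 -2]
RREF → pivots at {f,ΔT,i} ⇒ r = 3
Π count = n − r = 8 − 3 = 5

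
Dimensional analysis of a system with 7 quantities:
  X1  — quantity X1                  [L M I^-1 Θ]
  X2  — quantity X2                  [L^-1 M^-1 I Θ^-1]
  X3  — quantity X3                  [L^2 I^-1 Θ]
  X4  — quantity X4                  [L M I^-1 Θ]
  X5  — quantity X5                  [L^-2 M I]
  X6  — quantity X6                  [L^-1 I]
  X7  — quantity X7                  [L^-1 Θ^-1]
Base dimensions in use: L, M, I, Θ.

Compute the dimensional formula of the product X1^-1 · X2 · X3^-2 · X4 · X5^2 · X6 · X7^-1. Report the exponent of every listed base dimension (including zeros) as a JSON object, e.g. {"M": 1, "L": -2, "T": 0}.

{"L": -9, "M": 1, "I": 6, "Θ": -2}

Write exponents as rows L,M,I,Θ / cols X1,X2,X3,X4,X5,X6,X7:
  L: [ 1 -1  2  1 -2 -1 -1]
  M: [ 1 -1  0  1  1  0  0]
  I: [-1  1 -1 -1  1  1  0]
  Θ: [ 1 -1  1  1  0  0 -1]
  [L]: (-1)·1+(1)·-1+(-2)·2+(1)·1+(2)·-2+(1)·-1+(-1)·-1 = -9
  [M]: (-1)·1+(1)·-1+(-2)·0+(1)·1+(2)·1+(1)·0+(-1)·0 = 1
  [I]: (-1)·-1+(1)·1+(-2)·-1+(1)·-1+(2)·1+(1)·1+(-1)·0 = 6
  [Θ]: (-1)·1+(1)·-1+(-2)·1+(1)·1+(2)·0+(1)·0+(-1)·-1 = -2
⇒ L^-9 M I^6 Θ^-2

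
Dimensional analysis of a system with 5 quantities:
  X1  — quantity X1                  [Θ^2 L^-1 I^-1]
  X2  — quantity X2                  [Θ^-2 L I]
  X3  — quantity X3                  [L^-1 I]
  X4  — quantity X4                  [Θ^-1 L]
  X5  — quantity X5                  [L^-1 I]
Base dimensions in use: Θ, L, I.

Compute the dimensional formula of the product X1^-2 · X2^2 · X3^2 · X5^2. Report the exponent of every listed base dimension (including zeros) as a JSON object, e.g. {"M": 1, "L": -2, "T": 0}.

Write exponents as rows Θ,L,I / cols X1,X2,X3,X4,X5:
  Θ: [ 2 -2  0 -1  0]
  L: [-1  1 -1  1 -1]
  I: [-1  1  1  0  1]
  [Θ]: (-2)·2+(2)·-2+(2)·0+(2)·0 = -8
  [L]: (-2)·-1+(2)·1+(2)·-1+(2)·-1 = 0
  [I]: (-2)·-1+(2)·1+(2)·1+(2)·1 = 8
⇒ Θ^-8 I^8

{"Θ": -8, "L": 0, "I": 8}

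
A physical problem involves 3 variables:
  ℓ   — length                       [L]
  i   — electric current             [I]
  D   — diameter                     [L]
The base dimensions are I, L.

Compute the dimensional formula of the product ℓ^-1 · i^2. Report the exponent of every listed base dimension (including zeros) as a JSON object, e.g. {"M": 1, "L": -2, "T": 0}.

{"I": 2, "L": -1}

Exponent matrix [I,L] × [ℓ,i,D]:
  I: [ 0  1  0]
  L: [ 1  0  1]
  [I]: (-1)·0+(2)·1 = 2
  [L]: (-1)·1+(2)·0 = -1
⇒ I^2 L^-1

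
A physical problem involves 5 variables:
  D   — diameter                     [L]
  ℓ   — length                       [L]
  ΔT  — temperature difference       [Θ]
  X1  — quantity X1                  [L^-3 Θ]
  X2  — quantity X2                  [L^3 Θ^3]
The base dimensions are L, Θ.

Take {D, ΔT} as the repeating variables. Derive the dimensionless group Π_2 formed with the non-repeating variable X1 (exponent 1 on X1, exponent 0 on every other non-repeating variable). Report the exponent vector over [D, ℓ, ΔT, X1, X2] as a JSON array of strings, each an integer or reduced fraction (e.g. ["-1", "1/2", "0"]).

["3", "0", "-1", "1", "0"]

Dimensional matrix (L×Θ by D×ℓ×ΔT×X1×X2):
  L: [ 1  1  0 -3  3]
  Θ: [ 0  0  1  1  3]
Echelon form has 2 nonzero rows (pivots: D,ΔT)
Repeat: D,ΔT; free: ℓ,X1,X2
RREF:
  r0: [   1    1    0   -3    3]
  r1: [   0    0    1    1    3]
Fix exponent of X1 at 1, ℓ at 0, X2 at 0; solve each RREF row for its pivot's exponent:
  r0: exp(D) + (-3)·1 = 0 ⇒ exp(D) = 3
  r1: exp(ΔT) + (1)·1 = 0 ⇒ exp(ΔT) = -1
Π_2 = D^3 · ΔT^-1 · X1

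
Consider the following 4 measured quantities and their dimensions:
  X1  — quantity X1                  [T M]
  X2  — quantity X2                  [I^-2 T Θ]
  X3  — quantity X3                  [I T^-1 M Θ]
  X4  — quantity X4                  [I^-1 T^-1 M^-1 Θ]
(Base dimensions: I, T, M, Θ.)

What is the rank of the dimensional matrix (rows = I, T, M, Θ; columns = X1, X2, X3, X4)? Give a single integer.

Write exponents as rows I,T,M,Θ / cols X1,X2,X3,X4:
  I: [ 0 -2  1 -1]
  T: [ 1  1 -1 -1]
  M: [ 1  0  1 -1]
  Θ: [ 0  1  1  1]
RREF → pivots at {X1,X2,X3} ⇒ r = 3

3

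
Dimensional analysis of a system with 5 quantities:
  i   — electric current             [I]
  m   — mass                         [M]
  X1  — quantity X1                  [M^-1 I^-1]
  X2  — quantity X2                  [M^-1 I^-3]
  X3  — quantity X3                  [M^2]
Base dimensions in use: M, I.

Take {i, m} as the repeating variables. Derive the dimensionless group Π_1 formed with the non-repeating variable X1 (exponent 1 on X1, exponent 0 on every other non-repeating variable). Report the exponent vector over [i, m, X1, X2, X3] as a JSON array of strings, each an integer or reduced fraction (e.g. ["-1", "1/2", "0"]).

Write exponents as rows M,I / cols i,m,X1,X2,X3:
  M: [ 0  1 -1 -1  2]
  I: [ 1  0 -1 -3  0]
Row reduction gives pivot columns i,m; rank = 2
Repeat: i,m; free: X1,X2,X3
RREF:
  r0: [   1    0   -1   -3    0]
  r1: [   0    1   -1   -1    2]
Fix exponent of X1 at 1, X2 at 0, X3 at 0; solve each RREF row for its pivot's exponent:
  r0: exp(i) + (-1)·1 = 0 ⇒ exp(i) = 1
  r1: exp(m) + (-1)·1 = 0 ⇒ exp(m) = 1
Π_1 = i · m · X1

["1", "1", "1", "0", "0"]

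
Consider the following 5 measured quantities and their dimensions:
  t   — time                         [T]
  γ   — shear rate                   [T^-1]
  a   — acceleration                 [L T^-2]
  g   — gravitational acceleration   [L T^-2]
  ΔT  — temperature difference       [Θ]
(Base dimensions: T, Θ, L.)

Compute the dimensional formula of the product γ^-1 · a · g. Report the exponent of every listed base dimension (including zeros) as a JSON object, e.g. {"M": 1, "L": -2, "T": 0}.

{"T": -3, "Θ": 0, "L": 2}

Exponent matrix [T,Θ,L] × [t,γ,a,g,ΔT]:
  T: [ 1 -1 -2 -2  0]
  Θ: [ 0  0  0  0  1]
  L: [ 0  0  1  1  0]
  [T]: (-1)·-1+(1)·-2+(1)·-2 = -3
  [Θ]: (-1)·0+(1)·0+(1)·0 = 0
  [L]: (-1)·0+(1)·1+(1)·1 = 2
⇒ T^-3 L^2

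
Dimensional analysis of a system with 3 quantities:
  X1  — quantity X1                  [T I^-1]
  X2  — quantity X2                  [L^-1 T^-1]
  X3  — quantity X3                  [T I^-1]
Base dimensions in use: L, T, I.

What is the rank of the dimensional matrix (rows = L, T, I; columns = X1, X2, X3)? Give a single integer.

Write exponents as rows L,T,I / cols X1,X2,X3:
  L: [ 0 -1  0]
  T: [ 1 -1  1]
  I: [-1  0 -1]
RREF → pivots at {X1,X2} ⇒ r = 2

2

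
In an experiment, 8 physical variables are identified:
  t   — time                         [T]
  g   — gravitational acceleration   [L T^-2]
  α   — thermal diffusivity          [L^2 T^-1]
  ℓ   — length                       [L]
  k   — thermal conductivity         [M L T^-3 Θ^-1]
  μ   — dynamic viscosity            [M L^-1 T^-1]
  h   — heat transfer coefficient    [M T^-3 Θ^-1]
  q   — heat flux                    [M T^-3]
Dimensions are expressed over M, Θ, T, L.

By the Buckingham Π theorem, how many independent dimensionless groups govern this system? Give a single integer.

4

Write exponents as rows M,Θ,T,L / cols t,g,α,ℓ,k,μ,h,q:
  M: [ 0  0  0  0  1  1  1  1]
  Θ: [ 0  0  0  0 -1  0 -1  0]
  T: [ 1 -2 -1  0 -3 -1 -3 -3]
  L: [ 0  1  2  1  1 -1  0  0]
Row reduction gives pivot columns t,g,k,μ; rank = 4
Π count = n − r = 8 − 4 = 4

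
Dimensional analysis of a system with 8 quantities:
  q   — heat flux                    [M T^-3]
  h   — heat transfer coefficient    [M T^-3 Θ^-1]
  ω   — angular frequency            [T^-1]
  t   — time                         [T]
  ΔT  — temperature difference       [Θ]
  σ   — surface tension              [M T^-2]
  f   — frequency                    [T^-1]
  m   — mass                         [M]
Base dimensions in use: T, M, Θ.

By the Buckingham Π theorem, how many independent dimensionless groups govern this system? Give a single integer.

Write exponents as rows T,M,Θ / cols q,h,ω,t,ΔT,σ,f,m:
  T: [-3 -3 -1  1  0 -2 -1  0]
  M: [ 1  1  0  0  0  1  0  1]
  Θ: [ 0 -1  0  0  1  0  0  0]
Row reduction gives pivot columns q,h,ω; rank = 3
n=8, r=3 ⇒ 5 dimensionless groups

5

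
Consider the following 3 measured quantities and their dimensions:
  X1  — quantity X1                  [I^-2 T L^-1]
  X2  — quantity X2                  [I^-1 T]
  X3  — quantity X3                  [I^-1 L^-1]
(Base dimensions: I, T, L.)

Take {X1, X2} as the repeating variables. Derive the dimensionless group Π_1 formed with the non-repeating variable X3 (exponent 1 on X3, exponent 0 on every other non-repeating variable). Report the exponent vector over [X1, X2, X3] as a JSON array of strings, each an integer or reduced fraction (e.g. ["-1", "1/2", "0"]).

Dimensional matrix (I×T×L by X1×X2×X3):
  I: [-2 -1 -1]
  T: [ 1  1  0]
  L: [-1  0 -1]
RREF → pivots at {X1,X2} ⇒ r = 2
Repeat: X1,X2; free: X3
RREF:
  r0: [   1    0    1]
  r1: [   0    1   -1]
  r2: [   0    0    0]
Fix exponent of X3 at 1; solve each RREF row for its pivot's exponent:
  r0: exp(X1) + (1)·1 = 0 ⇒ exp(X1) = -1
  r1: exp(X2) + (-1)·1 = 0 ⇒ exp(X2) = 1
Π_1 = X1^-1 · X2 · X3

["-1", "1", "1"]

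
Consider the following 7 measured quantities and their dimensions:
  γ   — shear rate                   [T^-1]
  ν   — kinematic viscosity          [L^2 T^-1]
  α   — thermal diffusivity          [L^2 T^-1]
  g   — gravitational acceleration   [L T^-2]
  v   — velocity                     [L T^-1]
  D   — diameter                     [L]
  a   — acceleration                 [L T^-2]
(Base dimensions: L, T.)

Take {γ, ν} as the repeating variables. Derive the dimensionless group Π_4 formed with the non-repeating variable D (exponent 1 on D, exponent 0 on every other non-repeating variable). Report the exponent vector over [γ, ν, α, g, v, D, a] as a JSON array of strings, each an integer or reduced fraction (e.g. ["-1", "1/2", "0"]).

["1/2", "-1/2", "0", "0", "0", "1", "0"]

Dimensional matrix (L×T by γ×ν×α×g×v×D×a):
  L: [ 0  2  2  1  1  1  1]
  T: [-1 -1 -1 -2 -1  0 -2]
Echelon form has 2 nonzero rows (pivots: γ,ν)
Repeat: γ,ν; free: α,g,v,D,a
RREF:
  r0: [   1    0    0  3/2  1/2 -1/2  3/2]
  r1: [   0    1    1  1/2  1/2  1/2  1/2]
Fix exponent of D at 1, α at 0, g at 0, v at 0, a at 0; solve each RREF row for its pivot's exponent:
  r0: exp(γ) + (-1/2)·1 = 0 ⇒ exp(γ) = 1/2
  r1: exp(ν) + (1/2)·1 = 0 ⇒ exp(ν) = -1/2
Π_4 = γ^(1/2) · ν^(-1/2) · D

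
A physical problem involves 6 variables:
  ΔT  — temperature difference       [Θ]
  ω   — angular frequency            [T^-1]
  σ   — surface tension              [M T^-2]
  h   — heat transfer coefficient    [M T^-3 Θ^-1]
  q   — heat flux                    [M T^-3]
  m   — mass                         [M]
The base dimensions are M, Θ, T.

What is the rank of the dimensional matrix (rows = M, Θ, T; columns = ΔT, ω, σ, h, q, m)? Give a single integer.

3

Exponent matrix [M,Θ,T] × [ΔT,ω,σ,h,q,m]:
  M: [ 0  0  1  1  1  1]
  Θ: [ 1  0  0 -1  0  0]
  T: [ 0 -1 -2 -3 -3  0]
RREF → pivots at {ΔT,ω,σ} ⇒ r = 3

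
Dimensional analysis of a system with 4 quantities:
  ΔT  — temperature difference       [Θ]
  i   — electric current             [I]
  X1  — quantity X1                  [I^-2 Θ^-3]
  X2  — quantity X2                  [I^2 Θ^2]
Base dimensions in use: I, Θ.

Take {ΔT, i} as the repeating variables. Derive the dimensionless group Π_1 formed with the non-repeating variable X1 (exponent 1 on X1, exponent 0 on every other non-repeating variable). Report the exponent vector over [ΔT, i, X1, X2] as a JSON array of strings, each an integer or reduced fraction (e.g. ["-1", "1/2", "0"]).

["3", "2", "1", "0"]

Exponent matrix [I,Θ] × [ΔT,i,X1,X2]:
  I: [ 0  1 -2  2]
  Θ: [ 1  0 -3  2]
Row reduction gives pivot columns ΔT,i; rank = 2
Repeat: ΔT,i; free: X1,X2
RREF:
  r0: [   1    0   -3    2]
  r1: [   0    1   -2    2]
Fix exponent of X1 at 1, X2 at 0; solve each RREF row for its pivot's exponent:
  r0: exp(ΔT) + (-3)·1 = 0 ⇒ exp(ΔT) = 3
  r1: exp(i) + (-2)·1 = 0 ⇒ exp(i) = 2
Π_1 = ΔT^3 · i^2 · X1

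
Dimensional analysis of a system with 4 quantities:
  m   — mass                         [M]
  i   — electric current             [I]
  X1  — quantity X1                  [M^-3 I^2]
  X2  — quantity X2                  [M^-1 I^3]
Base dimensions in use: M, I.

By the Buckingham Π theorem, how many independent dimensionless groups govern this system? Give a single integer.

Dimensional matrix (M×I by m×i×X1×X2):
  M: [ 1  0 -3 -1]
  I: [ 0  1  2  3]
RREF → pivots at {m,i} ⇒ r = 2
Π count = n − r = 4 − 2 = 2

2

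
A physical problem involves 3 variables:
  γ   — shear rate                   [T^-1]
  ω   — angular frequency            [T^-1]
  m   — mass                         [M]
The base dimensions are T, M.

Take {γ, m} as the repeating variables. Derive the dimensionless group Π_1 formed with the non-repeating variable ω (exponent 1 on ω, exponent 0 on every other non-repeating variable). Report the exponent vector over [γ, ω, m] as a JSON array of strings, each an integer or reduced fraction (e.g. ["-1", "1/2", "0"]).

["-1", "1", "0"]

Dimensional matrix (T×M by γ×ω×m):
  T: [-1 -1  0]
  M: [ 0  0  1]
RREF → pivots at {γ,m} ⇒ r = 2
Repeat: γ,m; free: ω
RREF:
  r0: [   1    1    0]
  r1: [   0    0    1]
Fix exponent of ω at 1; solve each RREF row for its pivot's exponent:
  r0: exp(γ) + (1)·1 = 0 ⇒ exp(γ) = -1
  r1: exp(m) + (0)·1 = 0 ⇒ exp(m) = 0
Π_1 = γ^-1 · ω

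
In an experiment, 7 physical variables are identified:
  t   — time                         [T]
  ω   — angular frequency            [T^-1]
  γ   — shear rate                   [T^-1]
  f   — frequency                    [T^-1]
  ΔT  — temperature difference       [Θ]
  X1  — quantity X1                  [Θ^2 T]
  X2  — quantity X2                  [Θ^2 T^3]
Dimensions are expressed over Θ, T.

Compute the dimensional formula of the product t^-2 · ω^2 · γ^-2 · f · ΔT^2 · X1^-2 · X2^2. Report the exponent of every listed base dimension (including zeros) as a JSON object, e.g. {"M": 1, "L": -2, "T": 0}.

Dimensional matrix (Θ×T by t×ω×γ×f×ΔT×X1×X2):
  Θ: [ 0  0  0  0  1  2  2]
  T: [ 1 -1 -1 -1  0  1  3]
  [Θ]: (-2)·0+(2)·0+(-2)·0+(1)·0+(2)·1+(-2)·2+(2)·2 = 2
  [T]: (-2)·1+(2)·-1+(-2)·-1+(1)·-1+(2)·0+(-2)·1+(2)·3 = 1
⇒ Θ^2 T

{"Θ": 2, "T": 1}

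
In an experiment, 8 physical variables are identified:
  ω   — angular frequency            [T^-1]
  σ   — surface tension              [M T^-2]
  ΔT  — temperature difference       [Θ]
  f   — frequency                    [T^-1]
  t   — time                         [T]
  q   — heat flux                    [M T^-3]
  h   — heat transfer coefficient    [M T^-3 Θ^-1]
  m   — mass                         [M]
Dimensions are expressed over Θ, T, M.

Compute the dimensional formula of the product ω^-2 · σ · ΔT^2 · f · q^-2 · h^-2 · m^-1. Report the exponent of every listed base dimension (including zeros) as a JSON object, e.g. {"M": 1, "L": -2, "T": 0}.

Exponent matrix [Θ,T,M] × [ω,σ,ΔT,f,t,q,h,m]:
  Θ: [ 0  0  1  0  0  0 -1  0]
  T: [-1 -2  0 -1  1 -3 -3  0]
  M: [ 0  1  0  0  0  1  1  1]
  [Θ]: (-2)·0+(1)·0+(2)·1+(1)·0+(-2)·0+(-2)·-1+(-1)·0 = 4
  [T]: (-2)·-1+(1)·-2+(2)·0+(1)·-1+(-2)·-3+(-2)·-3+(-1)·0 = 11
  [M]: (-2)·0+(1)·1+(2)·0+(1)·0+(-2)·1+(-2)·1+(-1)·1 = -4
⇒ Θ^4 T^11 M^-4

{"Θ": 4, "T": 11, "M": -4}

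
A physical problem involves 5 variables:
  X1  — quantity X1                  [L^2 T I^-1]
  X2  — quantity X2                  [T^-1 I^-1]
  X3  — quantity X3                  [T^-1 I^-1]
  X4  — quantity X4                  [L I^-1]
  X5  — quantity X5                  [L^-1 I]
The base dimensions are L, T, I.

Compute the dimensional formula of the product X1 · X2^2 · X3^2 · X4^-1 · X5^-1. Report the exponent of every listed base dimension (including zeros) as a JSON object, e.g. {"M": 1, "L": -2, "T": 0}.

{"L": 2, "T": -3, "I": -5}

Exponent matrix [L,T,I] × [X1,X2,X3,X4,X5]:
  L: [ 2  0  0  1 -1]
  T: [ 1 -1 -1  0  0]
  I: [-1 -1 -1 -1  1]
  [L]: (1)·2+(2)·0+(2)·0+(-1)·1+(-1)·-1 = 2
  [T]: (1)·1+(2)·-1+(2)·-1+(-1)·0+(-1)·0 = -3
  [I]: (1)·-1+(2)·-1+(2)·-1+(-1)·-1+(-1)·1 = -5
⇒ L^2 T^-3 I^-5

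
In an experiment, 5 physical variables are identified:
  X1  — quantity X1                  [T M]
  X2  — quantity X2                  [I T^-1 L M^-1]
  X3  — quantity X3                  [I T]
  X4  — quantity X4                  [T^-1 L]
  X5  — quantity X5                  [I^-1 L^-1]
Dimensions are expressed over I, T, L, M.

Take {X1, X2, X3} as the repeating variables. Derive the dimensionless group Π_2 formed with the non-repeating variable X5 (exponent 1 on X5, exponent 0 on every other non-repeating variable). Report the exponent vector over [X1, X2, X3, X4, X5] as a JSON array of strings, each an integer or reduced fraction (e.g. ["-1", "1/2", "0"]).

Dimensional matrix (I×T×L×M by X1×X2×X3×X4×X5):
  I: [ 0  1  1  0 -1]
  T: [ 1 -1  1 -1  0]
  L: [ 0  1  0  1 -1]
  M: [ 1 -1  0  0  0]
Row reduction gives pivot columns X1,X2,X3; rank = 3
Pivot set = {X1,X2,X3}, free = {X4,X5}
RREF:
  r0: [   1    0    0    1   -1]
  r1: [   0    1    0    1   -1]
  r2: [   0    0    1   -1    0]
  r3: [   0    0    0    0    0]
Fix exponent of X5 at 1, X4 at 0; solve each RREF row for its pivot's exponent:
  r0: exp(X1) + (-1)·1 = 0 ⇒ exp(X1) = 1
  r1: exp(X2) + (-1)·1 = 0 ⇒ exp(X2) = 1
  r2: exp(X3) + (0)·1 = 0 ⇒ exp(X3) = 0
Π_2 = X1 · X2 · X5

["1", "1", "0", "0", "1"]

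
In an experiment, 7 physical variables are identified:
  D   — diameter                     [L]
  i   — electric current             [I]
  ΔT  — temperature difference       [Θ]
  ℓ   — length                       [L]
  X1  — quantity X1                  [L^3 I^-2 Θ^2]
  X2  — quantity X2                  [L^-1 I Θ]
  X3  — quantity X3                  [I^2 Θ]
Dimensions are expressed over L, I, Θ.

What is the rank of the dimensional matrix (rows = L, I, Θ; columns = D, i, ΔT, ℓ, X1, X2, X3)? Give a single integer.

Exponent matrix [L,I,Θ] × [D,i,ΔT,ℓ,X1,X2,X3]:
  L: [ 1  0  0  1  3 -1  0]
  I: [ 0  1  0  0 -2  1  2]
  Θ: [ 0  0  1  0  2  1  1]
Row reduction gives pivot columns D,i,ΔT; rank = 3

3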